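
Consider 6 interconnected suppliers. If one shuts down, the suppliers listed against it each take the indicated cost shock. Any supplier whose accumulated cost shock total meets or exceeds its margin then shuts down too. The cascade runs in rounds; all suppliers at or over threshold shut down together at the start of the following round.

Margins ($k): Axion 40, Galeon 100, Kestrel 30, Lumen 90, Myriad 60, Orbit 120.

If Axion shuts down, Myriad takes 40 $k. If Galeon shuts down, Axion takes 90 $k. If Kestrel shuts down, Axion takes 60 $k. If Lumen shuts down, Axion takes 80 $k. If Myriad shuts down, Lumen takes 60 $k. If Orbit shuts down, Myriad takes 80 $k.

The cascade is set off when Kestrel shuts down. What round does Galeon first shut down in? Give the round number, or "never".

Round 1 — Kestrel shuts down (initial).
  Axion: +60 → 60 ≥ 40
Round 2 — Axion shuts down.
  Myriad: +40 → 40 < 60
No further shutdowns.

never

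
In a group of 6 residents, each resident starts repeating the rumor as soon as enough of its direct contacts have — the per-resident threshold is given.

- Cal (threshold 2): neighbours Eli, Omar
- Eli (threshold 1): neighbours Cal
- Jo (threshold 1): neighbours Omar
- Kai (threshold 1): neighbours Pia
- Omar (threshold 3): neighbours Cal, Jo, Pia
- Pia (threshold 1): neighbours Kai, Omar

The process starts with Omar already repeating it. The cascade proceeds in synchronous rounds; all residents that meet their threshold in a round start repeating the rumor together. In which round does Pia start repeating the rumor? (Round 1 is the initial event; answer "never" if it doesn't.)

2

Round 1 — Omar starts repeating the rumor (initial).
Round 2 — checking thresholds:
  Cal: 1 of 2 neighbours < 2, holds.
  Jo: 1 of 1 neighbours ≥ 1, starts repeating the rumor.
  Pia: 1 of 2 neighbours ≥ 1, starts repeating the rumor.
Round 3 — checking thresholds:
  Cal: 1 of 2 neighbours < 2, holds.
  Kai: 1 of 1 neighbours ≥ 1, starts repeating the rumor.
Round 4 — no new spreads; cascade stops.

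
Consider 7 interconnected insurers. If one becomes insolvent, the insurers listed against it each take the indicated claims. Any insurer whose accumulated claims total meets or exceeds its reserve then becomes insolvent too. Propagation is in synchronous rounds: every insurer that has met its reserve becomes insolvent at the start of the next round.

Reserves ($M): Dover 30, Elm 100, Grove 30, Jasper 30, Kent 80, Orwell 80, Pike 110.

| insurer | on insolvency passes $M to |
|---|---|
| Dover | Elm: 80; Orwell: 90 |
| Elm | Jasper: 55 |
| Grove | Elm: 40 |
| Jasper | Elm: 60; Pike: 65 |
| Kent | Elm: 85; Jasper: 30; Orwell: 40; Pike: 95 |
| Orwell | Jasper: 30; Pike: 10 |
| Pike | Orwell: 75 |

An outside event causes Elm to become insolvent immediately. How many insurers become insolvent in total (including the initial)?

2

Round 1 — Elm becomes insolvent (initial).
  Jasper: +55 → 55 ≥ 30
Round 2 — Jasper becomes insolvent.
  Pike: +65 → 65 < 110
No further insolvencies.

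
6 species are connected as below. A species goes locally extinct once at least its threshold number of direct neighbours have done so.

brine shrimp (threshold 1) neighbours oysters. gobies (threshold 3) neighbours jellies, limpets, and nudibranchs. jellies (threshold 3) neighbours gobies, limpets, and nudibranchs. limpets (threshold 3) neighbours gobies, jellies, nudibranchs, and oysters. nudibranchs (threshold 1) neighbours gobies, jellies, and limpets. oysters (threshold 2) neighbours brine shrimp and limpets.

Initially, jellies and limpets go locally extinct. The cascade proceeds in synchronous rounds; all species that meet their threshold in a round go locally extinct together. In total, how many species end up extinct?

4

Round 1 — jellies, limpets go locally extinct (initial).
Round 2 — checking thresholds:
  gobies: 2 of 3 neighbours < 3, holds.
  nudibranchs: 2 of 3 neighbours ≥ 1, goes locally extinct.
  oysters: 1 of 2 neighbours < 2, holds.
Round 3 — checking thresholds:
  gobies: 3 of 3 neighbours ≥ 3, goes locally extinct.
  oysters: 1 of 2 neighbours < 2, holds.
Round 4 — no new extinctions; cascade stops.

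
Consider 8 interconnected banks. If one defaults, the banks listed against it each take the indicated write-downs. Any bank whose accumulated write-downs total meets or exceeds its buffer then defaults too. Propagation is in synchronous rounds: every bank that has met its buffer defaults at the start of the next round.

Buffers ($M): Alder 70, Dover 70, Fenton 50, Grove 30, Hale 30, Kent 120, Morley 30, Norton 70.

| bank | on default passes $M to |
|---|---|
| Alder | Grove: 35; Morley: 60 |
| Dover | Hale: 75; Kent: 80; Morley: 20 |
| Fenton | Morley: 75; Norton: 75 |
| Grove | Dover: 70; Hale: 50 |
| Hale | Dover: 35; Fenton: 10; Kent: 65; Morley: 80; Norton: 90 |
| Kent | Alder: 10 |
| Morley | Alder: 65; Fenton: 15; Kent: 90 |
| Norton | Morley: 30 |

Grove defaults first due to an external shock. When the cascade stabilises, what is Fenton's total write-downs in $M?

Round 1 — Grove defaults (initial).
  Dover: +70 → 70 ≥ 70
  Hale: +50 → 50 ≥ 30
Round 2 — Dover, Hale default.
  Fenton: +10 → 10 < 50
  Kent: +80+65 → 145 ≥ 120
  Morley: +20+80 → 100 ≥ 30
  Norton: +90 → 90 ≥ 70
Round 3 — Kent, Morley, Norton default.
  Alder: +10+65 → 75 ≥ 70
  Fenton: +15 → 25 < 50
Round 4 — Alder defaults.
No further defaults.

25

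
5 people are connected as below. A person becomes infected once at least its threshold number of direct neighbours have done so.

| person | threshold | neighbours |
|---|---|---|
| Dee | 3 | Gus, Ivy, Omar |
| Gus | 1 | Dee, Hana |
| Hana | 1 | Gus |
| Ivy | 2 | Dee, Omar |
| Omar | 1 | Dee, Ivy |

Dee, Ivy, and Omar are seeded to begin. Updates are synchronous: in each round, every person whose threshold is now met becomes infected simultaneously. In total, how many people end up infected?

Round 1 — Dee, Ivy, Omar become infected (initial).
Round 2 — checking thresholds:
  Gus: 1 of 2 neighbours ≥ 1, becomes infected.
Round 3 — checking thresholds:
  Hana: 1 of 1 neighbours ≥ 1, becomes infected.
Round 4 — no new infections; cascade stops.

5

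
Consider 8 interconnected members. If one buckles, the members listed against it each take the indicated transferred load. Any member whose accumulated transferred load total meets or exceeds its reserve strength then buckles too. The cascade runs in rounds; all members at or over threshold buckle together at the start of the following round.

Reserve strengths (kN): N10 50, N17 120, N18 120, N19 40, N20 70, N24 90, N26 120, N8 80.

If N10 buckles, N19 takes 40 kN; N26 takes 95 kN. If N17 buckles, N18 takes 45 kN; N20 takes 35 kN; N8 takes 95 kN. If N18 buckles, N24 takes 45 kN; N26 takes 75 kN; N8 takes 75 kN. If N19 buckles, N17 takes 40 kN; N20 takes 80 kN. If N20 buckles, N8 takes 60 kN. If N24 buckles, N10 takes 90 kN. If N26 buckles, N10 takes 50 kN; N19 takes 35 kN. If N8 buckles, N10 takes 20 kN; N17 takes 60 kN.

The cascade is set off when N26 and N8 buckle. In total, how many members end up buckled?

Round 1 — N26, N8 buckle (initial).
  N10: +50+20 → 70 ≥ 50
  N17: +60 → 60 < 120
  N19: +35 → 35 < 40
Round 2 — N10 buckles.
  N19: +40 → 75 ≥ 40
Round 3 — N19 buckles.
  N17: +40 → 100 < 120
  N20: +80 → 80 ≥ 70
Round 4 — N20 buckles.
No further bucklings.

5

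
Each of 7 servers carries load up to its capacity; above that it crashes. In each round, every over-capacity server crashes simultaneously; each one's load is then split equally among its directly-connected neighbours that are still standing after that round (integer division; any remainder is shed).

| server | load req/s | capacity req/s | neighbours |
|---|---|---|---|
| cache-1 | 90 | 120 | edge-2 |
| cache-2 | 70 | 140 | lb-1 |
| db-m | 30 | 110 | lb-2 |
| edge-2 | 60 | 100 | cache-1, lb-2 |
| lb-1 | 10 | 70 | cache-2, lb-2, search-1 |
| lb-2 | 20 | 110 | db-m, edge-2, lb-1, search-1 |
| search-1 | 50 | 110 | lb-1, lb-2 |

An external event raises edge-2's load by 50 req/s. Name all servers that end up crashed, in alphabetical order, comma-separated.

Round 1 — edge-2 at 110 > 100. edge-2 crashes.
  edge-2 sheds 110 req/s to cache-1, lb-2: 55 each.
    cache-1: 90+55 = 145 > 120
    lb-2: 20+55 = 75 ≤ 110
Round 2 — cache-1 crashes.
  cache-1 sheds 145 req/s: no online neighbours, lost.
No further crashes.

cache-1, edge-2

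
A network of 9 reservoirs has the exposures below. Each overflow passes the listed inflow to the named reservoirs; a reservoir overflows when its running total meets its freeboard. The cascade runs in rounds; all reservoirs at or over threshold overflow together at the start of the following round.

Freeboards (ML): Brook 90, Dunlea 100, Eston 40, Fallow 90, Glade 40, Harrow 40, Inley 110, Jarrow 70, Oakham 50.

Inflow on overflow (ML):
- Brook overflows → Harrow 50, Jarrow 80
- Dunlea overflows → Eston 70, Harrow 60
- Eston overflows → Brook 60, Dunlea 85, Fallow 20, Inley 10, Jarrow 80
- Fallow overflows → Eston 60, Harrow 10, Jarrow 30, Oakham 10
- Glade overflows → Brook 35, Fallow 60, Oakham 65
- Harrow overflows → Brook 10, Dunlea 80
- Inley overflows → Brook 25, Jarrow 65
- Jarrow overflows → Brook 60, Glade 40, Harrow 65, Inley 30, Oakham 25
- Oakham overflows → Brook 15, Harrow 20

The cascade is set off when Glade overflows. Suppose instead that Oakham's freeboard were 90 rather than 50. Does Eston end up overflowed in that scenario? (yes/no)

no

With Oakham's freeboard at 90:
Round 1 — Glade overflows (initial).
  Brook: +35 → 35 < 90
  Fallow: +60 → 60 < 90
  Oakham: +65 → 65 < 90
No further overflows.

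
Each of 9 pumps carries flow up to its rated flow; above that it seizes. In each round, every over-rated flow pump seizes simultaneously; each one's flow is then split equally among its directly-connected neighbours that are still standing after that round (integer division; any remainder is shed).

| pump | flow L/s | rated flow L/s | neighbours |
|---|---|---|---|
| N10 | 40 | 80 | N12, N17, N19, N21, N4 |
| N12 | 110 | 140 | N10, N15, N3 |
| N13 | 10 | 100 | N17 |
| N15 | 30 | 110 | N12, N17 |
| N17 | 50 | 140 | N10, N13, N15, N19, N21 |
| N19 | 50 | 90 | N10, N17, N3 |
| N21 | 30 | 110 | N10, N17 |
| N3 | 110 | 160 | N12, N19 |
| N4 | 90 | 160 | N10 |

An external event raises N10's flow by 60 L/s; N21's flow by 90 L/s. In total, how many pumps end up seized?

7

Round 1 — N10 at 100 > 80; N21 at 120 > 110. N10, N21 seize.
  N10 sheds 100 L/s to N12, N17, N19, N4: 25 each.
    N12: 110+25 = 135 ≤ 140
    N17: 50+25 = 75 ≤ 140
    N19: 50+25 = 75 ≤ 90
    N4: 90+25 = 115 ≤ 160
  N21 sheds 120 L/s to N17: 120 each.
    N17: 75+120 = 195 > 140
Round 2 — N17 seizes.
  N17 sheds 195 L/s to N13, N15, N19: 65 each.
    N13: 10+65 = 75 ≤ 100
    N15: 30+65 = 95 ≤ 110
    N19: 75+65 = 140 > 90
Round 3 — N19 seizes.
  N19 sheds 140 L/s to N3: 140 each.
    N3: 110+140 = 250 > 160
Round 4 — N3 seizes.
  N3 sheds 250 L/s to N12: 250 each.
    N12: 135+250 = 385 > 140
Round 5 — N12 seizes.
  N12 sheds 385 L/s to N15: 385 each.
    N15: 95+385 = 480 > 110
Round 6 — N15 seizes.
  N15 sheds 480 L/s: no online neighbours, lost.
No further seizures.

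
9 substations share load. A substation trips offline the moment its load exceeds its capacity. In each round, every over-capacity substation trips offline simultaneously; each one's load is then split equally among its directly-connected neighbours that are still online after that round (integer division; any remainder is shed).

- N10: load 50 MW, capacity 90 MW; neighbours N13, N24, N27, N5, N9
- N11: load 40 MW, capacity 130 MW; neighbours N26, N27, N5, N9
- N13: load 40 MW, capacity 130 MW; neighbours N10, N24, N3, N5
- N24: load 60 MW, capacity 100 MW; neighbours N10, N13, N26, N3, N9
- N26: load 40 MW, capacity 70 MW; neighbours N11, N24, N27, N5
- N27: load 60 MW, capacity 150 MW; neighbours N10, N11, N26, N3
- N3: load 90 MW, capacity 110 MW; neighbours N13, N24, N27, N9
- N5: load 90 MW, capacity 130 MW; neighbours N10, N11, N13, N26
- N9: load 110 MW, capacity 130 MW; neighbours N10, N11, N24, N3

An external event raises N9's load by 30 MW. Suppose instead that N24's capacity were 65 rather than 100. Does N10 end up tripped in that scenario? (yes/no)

With N24's capacity at 65:
Round 1 — N9 at 140 > 130. N9 trips offline.
  N9 sheds 140 MW to N10, N11, N24, N3: 35 each.
    N10: 50+35 = 85 ≤ 90
    N11: 40+35 = 75 ≤ 130
    N24: 60+35 = 95 > 65
    N3: 90+35 = 125 > 110
Round 2 — N24, N3 trip offline.
  N24 sheds 95 MW to N10, N13, N26: 31 each (2 lost).
    N10: 85+31 = 116 > 90
    N13: 40+31 = 71 ≤ 130
    N26: 40+31 = 71 > 70
  N3 sheds 125 MW to N13, N27: 62 each (1 lost).
    N13: 71+62 = 133 > 130
    N27: 60+62 = 122 ≤ 150
Round 3 — N10, N13, N26 trip offline.
  N10 sheds 116 MW to N27, N5: 58 each.
    N27: 122+58 = 180 > 150
    N5: 90+58 = 148 > 130
  N13 sheds 133 MW to N5: 133 each.
    N5: 148+133 = 281 > 130
  N26 sheds 71 MW to N11, N27, N5: 23 each (2 lost).
    N11: 75+23 = 98 ≤ 130
    N27: 180+23 = 203 > 150
    N5: 281+23 = 304 > 130
Round 4 — N27, N5 trip offline.
  N27 sheds 203 MW to N11: 203 each.
    N11: 98+203 = 301 > 130
  N5 sheds 304 MW to N11: 304 each.
    N11: 301+304 = 605 > 130
Round 5 — N11 trips offline.
  N11 sheds 605 MW: no online neighbours, lost.
No further trips.

yes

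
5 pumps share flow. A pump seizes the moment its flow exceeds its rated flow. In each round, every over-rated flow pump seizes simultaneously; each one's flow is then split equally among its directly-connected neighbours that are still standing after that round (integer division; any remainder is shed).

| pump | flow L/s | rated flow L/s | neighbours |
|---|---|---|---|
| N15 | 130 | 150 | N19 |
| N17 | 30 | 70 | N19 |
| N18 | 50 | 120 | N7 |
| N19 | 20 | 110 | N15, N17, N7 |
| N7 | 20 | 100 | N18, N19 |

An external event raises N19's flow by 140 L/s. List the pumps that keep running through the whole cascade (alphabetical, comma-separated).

Round 1 — N19 at 160 > 110. N19 seizes.
  N19 sheds 160 L/s to N15, N17, N7: 53 each (1 lost).
    N15: 130+53 = 183 > 150
    N17: 30+53 = 83 > 70
    N7: 20+53 = 73 ≤ 100
Round 2 — N15, N17 seize.
  N15 sheds 183 L/s: no online neighbours, lost.
  N17 sheds 83 L/s: no online neighbours, lost.
No further seizures.

N18, N7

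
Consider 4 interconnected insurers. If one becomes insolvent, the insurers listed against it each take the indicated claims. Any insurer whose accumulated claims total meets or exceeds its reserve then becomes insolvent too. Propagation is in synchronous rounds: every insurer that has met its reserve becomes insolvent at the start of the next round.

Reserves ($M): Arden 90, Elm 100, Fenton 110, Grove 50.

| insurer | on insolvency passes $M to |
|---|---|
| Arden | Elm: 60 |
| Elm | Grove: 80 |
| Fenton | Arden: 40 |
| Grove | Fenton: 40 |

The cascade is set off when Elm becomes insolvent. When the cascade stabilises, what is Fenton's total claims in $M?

40

Round 1 — Elm becomes insolvent (initial).
  Grove: +80 → 80 ≥ 50
Round 2 — Grove becomes insolvent.
  Fenton: +40 → 40 < 110
No further insolvencies.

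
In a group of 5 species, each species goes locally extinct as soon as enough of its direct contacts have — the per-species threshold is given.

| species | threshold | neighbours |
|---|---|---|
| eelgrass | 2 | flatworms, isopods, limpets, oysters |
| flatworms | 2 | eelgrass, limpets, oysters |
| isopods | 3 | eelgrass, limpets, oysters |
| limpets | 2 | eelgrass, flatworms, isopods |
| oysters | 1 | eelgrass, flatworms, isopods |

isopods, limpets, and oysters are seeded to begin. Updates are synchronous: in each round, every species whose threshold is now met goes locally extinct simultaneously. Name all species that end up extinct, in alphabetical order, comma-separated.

Round 1 — isopods, limpets, oysters go locally extinct (initial).
Round 2 — checking thresholds:
  eelgrass: 3 of 4 neighbours ≥ 2, goes locally extinct.
  flatworms: 2 of 3 neighbours ≥ 2, goes locally extinct.
Round 3 — no new extinctions; cascade stops.

eelgrass, flatworms, isopods, limpets, oysters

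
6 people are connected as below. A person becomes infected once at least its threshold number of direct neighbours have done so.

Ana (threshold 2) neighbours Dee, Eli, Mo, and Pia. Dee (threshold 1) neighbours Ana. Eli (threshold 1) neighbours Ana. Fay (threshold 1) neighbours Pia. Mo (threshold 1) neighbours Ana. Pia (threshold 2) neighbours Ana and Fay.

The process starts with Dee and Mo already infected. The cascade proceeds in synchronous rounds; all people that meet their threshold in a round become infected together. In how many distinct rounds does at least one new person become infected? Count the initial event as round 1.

3

Round 1 — Dee, Mo become infected (initial).
Round 2 — checking thresholds:
  Ana: 2 of 4 neighbours ≥ 2, becomes infected.
Round 3 — checking thresholds:
  Eli: 1 of 1 neighbours ≥ 1, becomes infected.
  Pia: 1 of 2 neighbours < 2, not yet.
Round 4 — no new infections; cascade stops.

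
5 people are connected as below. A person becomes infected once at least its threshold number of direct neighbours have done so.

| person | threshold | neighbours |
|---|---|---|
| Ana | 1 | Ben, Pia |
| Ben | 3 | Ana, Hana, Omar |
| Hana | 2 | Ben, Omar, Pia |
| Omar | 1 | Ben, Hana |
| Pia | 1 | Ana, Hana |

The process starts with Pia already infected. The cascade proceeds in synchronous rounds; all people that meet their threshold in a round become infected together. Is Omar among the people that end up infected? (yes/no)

Round 1 — Pia becomes infected (initial).
Round 2 — checking thresholds:
  Ana: 1 of 2 neighbours ≥ 1, becomes infected.
  Hana: 1 of 3 neighbours < 2, holds.
Round 3 — no new infections; cascade stops.

no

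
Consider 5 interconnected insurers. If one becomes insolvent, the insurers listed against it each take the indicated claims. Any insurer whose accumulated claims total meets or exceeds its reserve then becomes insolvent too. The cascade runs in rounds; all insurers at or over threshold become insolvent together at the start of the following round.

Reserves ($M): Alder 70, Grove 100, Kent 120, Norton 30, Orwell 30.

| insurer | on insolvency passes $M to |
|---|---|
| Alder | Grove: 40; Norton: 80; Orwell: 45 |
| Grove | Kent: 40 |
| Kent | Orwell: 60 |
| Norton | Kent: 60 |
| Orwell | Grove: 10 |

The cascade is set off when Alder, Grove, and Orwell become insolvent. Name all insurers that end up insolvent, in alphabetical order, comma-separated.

Alder, Grove, Norton, Orwell

Round 1 — Alder, Grove, Orwell become insolvent (initial).
  Kent: +40 → 40 < 120
  Norton: +80 → 80 ≥ 30
Round 2 — Norton becomes insolvent.
  Kent: +60 → 100 < 120
No further insolvencies.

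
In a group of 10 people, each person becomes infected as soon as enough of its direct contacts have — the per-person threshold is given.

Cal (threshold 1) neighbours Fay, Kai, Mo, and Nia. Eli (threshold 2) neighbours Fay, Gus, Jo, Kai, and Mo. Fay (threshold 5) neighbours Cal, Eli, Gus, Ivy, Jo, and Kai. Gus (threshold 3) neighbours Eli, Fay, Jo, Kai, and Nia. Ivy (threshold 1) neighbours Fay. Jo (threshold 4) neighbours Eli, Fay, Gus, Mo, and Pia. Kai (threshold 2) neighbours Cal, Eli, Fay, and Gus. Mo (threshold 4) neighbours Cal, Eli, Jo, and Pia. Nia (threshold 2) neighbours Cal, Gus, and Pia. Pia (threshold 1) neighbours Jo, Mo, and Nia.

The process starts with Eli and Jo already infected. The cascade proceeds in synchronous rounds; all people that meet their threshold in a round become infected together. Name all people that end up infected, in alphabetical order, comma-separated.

Eli, Jo, Pia

Round 1 — Eli, Jo become infected (initial).
Round 2 — checking thresholds:
  Fay: 2 of 6 neighbours < 5, below threshold.
  Gus: 2 of 5 neighbours < 3, below threshold.
  Kai: 1 of 4 neighbours < 2, below threshold.
  Mo: 2 of 4 neighbours < 4, below threshold.
  Pia: 1 of 3 neighbours ≥ 1, becomes infected.
Round 3 — no new infections; cascade stops.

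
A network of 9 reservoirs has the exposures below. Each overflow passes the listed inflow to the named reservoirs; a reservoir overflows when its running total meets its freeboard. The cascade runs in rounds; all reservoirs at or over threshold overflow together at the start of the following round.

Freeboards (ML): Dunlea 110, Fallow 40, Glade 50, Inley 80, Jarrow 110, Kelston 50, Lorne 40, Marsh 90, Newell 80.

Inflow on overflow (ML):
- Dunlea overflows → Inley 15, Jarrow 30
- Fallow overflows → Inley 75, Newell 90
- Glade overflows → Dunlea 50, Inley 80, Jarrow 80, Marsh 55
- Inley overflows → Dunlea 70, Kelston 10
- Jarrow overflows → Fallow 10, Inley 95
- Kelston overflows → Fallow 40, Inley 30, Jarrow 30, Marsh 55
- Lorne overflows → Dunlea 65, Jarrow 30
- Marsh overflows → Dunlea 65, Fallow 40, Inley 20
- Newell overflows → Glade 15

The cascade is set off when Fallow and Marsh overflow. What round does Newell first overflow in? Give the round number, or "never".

Round 1 — Fallow, Marsh overflow (initial).
  Dunlea: +65 → 65 < 110
  Inley: +75+20 → 95 ≥ 80
  Newell: +90 → 90 ≥ 80
Round 2 — Inley, Newell overflow.
  Dunlea: +70 → 135 ≥ 110
  Glade: +15 → 15 < 50
  Kelston: +10 → 10 < 50
Round 3 — Dunlea overflows.
  Jarrow: +30 → 30 < 110
No further overflows.

2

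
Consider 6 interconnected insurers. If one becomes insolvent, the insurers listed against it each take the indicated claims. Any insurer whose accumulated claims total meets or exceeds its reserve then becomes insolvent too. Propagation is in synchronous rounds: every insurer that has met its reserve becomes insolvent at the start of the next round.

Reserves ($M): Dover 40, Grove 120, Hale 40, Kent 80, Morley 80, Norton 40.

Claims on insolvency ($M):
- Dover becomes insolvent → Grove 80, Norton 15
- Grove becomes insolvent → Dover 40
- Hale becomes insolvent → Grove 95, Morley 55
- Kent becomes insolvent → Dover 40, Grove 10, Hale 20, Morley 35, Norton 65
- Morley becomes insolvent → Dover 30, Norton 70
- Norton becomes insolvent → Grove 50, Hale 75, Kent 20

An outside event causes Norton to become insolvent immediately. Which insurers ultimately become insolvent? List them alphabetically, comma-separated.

Round 1 — Norton becomes insolvent (initial).
  Grove: +50 → 50 < 120
  Hale: +75 → 75 ≥ 40
  Kent: +20 → 20 < 80
Round 2 — Hale becomes insolvent.
  Grove: +95 → 145 ≥ 120
  Morley: +55 → 55 < 80
Round 3 — Grove becomes insolvent.
  Dover: +40 → 40 ≥ 40
Round 4 — Dover becomes insolvent.
No further insolvencies.

Dover, Grove, Hale, Norton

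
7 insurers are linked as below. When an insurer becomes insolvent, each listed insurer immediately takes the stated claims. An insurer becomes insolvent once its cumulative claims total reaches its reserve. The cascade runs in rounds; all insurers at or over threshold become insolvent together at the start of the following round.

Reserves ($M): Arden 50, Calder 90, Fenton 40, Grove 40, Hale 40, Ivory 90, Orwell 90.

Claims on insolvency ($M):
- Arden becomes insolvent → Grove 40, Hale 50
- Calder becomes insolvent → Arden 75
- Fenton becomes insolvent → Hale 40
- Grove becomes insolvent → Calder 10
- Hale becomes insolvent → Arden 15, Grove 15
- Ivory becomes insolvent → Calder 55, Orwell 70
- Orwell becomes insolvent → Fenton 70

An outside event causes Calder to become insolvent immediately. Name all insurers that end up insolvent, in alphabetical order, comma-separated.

Arden, Calder, Grove, Hale

Round 1 — Calder becomes insolvent (initial).
  Arden: +75 → 75 ≥ 50
Round 2 — Arden becomes insolvent.
  Grove: +40 → 40 ≥ 40
  Hale: +50 → 50 ≥ 40
Round 3 — Grove, Hale become insolvent.
No further insolvencies.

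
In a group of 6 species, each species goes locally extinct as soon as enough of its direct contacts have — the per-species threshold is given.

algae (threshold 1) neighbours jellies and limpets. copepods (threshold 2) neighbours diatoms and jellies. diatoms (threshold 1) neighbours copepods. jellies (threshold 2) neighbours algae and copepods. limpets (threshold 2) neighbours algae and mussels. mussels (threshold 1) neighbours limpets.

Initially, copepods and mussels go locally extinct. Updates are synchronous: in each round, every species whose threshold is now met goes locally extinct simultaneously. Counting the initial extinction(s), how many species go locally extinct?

3

Round 1 — copepods, mussels go locally extinct (initial).
Round 2 — checking thresholds:
  diatoms: 1 of 1 neighbours ≥ 1, goes locally extinct.
  jellies: 1 of 2 neighbours < 2, not yet.
  limpets: 1 of 2 neighbours < 2, not yet.
Round 3 — no new extinctions; cascade stops.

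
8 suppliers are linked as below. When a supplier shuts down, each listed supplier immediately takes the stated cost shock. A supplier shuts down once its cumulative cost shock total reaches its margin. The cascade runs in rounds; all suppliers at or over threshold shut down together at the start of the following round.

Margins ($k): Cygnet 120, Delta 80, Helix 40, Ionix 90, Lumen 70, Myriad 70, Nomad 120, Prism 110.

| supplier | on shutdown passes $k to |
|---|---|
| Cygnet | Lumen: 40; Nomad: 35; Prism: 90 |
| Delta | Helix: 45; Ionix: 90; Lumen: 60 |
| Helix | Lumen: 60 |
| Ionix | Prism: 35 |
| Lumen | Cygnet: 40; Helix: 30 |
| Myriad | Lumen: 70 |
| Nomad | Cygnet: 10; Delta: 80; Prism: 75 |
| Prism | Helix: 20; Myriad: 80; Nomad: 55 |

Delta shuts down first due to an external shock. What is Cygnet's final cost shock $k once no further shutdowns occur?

40

Round 1 — Delta shuts down (initial).
  Helix: +45 → 45 ≥ 40
  Ionix: +90 → 90 ≥ 90
  Lumen: +60 → 60 < 70
Round 2 — Helix, Ionix shut down.
  Lumen: +60 → 120 ≥ 70
  Prism: +35 → 35 < 110
Round 3 — Lumen shuts down.
  Cygnet: +40 → 40 < 120
No further shutdowns.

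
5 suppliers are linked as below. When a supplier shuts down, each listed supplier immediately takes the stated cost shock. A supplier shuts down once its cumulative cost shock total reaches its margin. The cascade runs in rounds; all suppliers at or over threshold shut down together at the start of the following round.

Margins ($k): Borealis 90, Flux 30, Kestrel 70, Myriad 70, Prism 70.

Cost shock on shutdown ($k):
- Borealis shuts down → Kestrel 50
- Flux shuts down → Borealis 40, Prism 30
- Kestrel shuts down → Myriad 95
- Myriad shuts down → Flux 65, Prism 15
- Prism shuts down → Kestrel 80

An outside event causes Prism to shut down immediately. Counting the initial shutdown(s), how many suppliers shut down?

Round 1 — Prism shuts down (initial).
  Kestrel: +80 → 80 ≥ 70
Round 2 — Kestrel shuts down.
  Myriad: +95 → 95 ≥ 70
Round 3 — Myriad shuts down.
  Flux: +65 → 65 ≥ 30
Round 4 — Flux shuts down.
  Borealis: +40 → 40 < 90
No further shutdowns.

4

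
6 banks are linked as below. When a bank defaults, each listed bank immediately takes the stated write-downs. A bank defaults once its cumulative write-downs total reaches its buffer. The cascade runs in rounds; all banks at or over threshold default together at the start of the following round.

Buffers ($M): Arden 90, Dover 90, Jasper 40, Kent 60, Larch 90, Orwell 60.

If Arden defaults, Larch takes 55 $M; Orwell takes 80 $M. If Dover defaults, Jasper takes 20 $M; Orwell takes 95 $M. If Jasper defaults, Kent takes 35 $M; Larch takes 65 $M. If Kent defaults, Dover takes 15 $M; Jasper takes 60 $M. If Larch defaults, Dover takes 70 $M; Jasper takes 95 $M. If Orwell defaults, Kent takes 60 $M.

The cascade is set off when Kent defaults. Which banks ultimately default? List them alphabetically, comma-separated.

Round 1 — Kent defaults (initial).
  Dover: +15 → 15 < 90
  Jasper: +60 → 60 ≥ 40
Round 2 — Jasper defaults.
  Larch: +65 → 65 < 90
No further defaults.

Jasper, Kent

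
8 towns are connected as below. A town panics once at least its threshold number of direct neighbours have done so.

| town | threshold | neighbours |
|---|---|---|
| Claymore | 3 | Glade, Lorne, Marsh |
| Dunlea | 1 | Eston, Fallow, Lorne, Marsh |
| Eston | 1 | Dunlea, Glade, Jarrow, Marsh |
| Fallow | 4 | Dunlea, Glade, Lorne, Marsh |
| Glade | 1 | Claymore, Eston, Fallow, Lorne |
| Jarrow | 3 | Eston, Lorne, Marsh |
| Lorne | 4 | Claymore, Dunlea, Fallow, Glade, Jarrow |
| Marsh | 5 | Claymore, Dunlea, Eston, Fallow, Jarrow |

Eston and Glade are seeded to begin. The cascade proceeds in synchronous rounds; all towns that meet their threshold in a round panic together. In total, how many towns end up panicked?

3

Round 1 — Eston, Glade panic (initial).
Round 2 — checking thresholds:
  Claymore: 1 of 3 neighbours < 3, below threshold.
  Dunlea: 1 of 4 neighbours ≥ 1, panics.
  Fallow: 1 of 4 neighbours < 4, below threshold.
  Jarrow: 1 of 3 neighbours < 3, below threshold.
  Lorne: 1 of 5 neighbours < 4, below threshold.
  Marsh: 1 of 5 neighbours < 5, below threshold.
Round 3 — no new panics; cascade stops.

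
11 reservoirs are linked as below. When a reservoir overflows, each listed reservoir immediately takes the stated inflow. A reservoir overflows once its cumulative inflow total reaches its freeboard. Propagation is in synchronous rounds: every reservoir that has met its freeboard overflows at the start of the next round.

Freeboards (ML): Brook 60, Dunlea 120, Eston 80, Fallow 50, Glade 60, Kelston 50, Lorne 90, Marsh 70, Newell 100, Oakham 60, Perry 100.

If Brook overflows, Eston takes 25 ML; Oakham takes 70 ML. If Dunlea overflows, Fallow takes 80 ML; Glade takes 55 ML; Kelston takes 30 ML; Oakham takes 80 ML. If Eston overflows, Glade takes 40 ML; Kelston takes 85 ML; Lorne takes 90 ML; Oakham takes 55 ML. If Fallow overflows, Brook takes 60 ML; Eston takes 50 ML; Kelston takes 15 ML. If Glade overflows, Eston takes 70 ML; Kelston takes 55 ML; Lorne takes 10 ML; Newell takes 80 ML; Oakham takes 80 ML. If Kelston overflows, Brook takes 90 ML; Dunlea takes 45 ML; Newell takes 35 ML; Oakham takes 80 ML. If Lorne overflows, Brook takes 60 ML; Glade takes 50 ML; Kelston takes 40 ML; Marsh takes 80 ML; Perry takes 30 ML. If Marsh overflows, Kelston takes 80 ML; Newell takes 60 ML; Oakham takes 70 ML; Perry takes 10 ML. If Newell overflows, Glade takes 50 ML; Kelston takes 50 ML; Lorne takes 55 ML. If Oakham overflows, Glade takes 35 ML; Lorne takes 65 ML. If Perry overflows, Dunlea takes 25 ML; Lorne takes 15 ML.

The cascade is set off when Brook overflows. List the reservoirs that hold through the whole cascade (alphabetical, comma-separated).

Dunlea, Eston, Fallow, Glade, Kelston, Lorne, Marsh, Newell, Perry

Round 1 — Brook overflows (initial).
  Eston: +25 → 25 < 80
  Oakham: +70 → 70 ≥ 60
Round 2 — Oakham overflows.
  Glade: +35 → 35 < 60
  Lorne: +65 → 65 < 90
No further overflows.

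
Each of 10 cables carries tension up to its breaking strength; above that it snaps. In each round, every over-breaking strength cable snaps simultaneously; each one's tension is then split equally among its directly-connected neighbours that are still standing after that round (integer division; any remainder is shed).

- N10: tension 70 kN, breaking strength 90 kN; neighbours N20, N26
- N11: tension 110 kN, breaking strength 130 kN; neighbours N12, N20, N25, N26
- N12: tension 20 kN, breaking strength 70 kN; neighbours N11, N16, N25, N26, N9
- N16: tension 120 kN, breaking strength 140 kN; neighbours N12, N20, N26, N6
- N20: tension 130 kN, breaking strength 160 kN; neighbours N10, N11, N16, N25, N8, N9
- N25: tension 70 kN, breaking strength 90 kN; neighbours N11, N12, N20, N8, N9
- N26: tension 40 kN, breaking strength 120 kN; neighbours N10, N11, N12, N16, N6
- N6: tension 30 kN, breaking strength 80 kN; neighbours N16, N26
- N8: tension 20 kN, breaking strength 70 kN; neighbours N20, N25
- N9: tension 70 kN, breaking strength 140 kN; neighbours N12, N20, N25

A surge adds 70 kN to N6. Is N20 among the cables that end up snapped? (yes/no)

yes

Round 1 — N6 at 100 > 80. N6 snaps.
  N6 sheds 100 kN to N16, N26: 50 each.
    N16: 120+50 = 170 > 140
    N26: 40+50 = 90 ≤ 120
Round 2 — N16 snaps.
  N16 sheds 170 kN to N12, N20, N26: 56 each (2 lost).
    N12: 20+56 = 76 > 70
    N20: 130+56 = 186 > 160
    N26: 90+56 = 146 > 120
Round 3 — N12, N20, N26 snap.
  N12 sheds 76 kN to N11, N25, N9: 25 each (1 lost).
    N11: 110+25 = 135 > 130
    N25: 70+25 = 95 > 90
    N9: 70+25 = 95 ≤ 140
  N20 sheds 186 kN to N10, N11, N25, N8, N9: 37 each (1 lost).
    N10: 70+37 = 107 > 90
    N11: 135+37 = 172 > 130
    N25: 95+37 = 132 > 90
    N8: 20+37 = 57 ≤ 70
    N9: 95+37 = 132 ≤ 140
  N26 sheds 146 kN to N10, N11: 73 each.
    N10: 107+73 = 180 > 90
    N11: 172+73 = 245 > 130
Round 4 — N10, N11, N25 snap.
  N10 sheds 180 kN: no online neighbours, lost.
  N11 sheds 245 kN: no online neighbours, lost.
  N25 sheds 132 kN to N8, N9: 66 each.
    N8: 57+66 = 123 > 70
    N9: 132+66 = 198 > 140
Round 5 — N8, N9 snap.
  N8 sheds 123 kN: no online neighbours, lost.
  N9 sheds 198 kN: no online neighbours, lost.
No further breaks.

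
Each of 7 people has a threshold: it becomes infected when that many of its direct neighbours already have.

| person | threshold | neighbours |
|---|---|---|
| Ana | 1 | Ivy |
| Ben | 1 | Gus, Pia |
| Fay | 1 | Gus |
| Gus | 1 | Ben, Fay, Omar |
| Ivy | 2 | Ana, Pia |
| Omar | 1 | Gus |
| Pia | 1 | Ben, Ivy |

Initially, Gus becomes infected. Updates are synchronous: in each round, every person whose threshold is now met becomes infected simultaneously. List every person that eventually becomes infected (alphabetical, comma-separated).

Round 1 — Gus becomes infected (initial).
Round 2 — checking thresholds:
  Ben: 1 of 2 neighbours ≥ 1, becomes infected.
  Fay: 1 of 1 neighbours ≥ 1, becomes infected.
  Omar: 1 of 1 neighbours ≥ 1, becomes infected.
Round 3 — checking thresholds:
  Pia: 1 of 2 neighbours ≥ 1, becomes infected.
Round 4 — no new infections; cascade stops.

Ben, Fay, Gus, Omar, Pia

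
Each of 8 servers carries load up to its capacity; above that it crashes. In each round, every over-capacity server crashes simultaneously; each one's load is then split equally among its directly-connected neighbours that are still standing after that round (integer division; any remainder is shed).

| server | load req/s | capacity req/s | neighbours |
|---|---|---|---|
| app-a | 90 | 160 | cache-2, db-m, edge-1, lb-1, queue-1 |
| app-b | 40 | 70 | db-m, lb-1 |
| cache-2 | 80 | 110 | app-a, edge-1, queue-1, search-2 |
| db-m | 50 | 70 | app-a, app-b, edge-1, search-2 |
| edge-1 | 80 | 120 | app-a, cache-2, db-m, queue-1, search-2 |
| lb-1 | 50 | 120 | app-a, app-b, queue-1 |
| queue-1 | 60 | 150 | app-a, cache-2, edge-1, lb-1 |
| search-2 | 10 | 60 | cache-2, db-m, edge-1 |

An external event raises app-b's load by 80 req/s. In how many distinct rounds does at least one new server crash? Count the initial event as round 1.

2

Round 1 — app-b at 120 > 70. app-b crashes.
  app-b sheds 120 req/s to db-m, lb-1: 60 each.
    db-m: 50+60 = 110 > 70
    lb-1: 50+60 = 110 ≤ 120
Round 2 — db-m crashes.
  db-m sheds 110 req/s to app-a, edge-1, search-2: 36 each (2 lost).
    app-a: 90+36 = 126 ≤ 160
    edge-1: 80+36 = 116 ≤ 120
    search-2: 10+36 = 46 ≤ 60
No further crashes.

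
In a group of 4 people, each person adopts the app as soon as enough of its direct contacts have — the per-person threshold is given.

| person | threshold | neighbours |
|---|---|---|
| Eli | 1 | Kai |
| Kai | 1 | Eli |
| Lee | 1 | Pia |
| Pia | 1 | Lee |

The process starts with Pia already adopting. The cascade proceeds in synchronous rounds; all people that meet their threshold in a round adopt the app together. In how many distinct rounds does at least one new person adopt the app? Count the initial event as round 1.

2

Round 1 — Pia adopts the app (initial).
Round 2 — checking thresholds:
  Lee: 1 of 1 neighbours ≥ 1, adopts the app.
Round 3 — no new adoptions; cascade stops.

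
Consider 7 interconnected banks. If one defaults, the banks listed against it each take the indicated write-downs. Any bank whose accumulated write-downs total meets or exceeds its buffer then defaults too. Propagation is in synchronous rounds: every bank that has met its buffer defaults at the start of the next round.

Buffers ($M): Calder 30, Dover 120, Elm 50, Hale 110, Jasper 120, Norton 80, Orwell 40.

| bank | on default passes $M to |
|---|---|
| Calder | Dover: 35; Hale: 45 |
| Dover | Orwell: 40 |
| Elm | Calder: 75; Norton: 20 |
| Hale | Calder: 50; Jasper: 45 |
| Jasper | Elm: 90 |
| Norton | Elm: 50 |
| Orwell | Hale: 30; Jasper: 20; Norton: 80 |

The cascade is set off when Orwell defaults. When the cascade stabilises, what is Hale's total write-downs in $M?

75

Round 1 — Orwell defaults (initial).
  Hale: +30 → 30 < 110
  Jasper: +20 → 20 < 120
  Norton: +80 → 80 ≥ 80
Round 2 — Norton defaults.
  Elm: +50 → 50 ≥ 50
Round 3 — Elm defaults.
  Calder: +75 → 75 ≥ 30
Round 4 — Calder defaults.
  Dover: +35 → 35 < 120
  Hale: +45 → 75 < 110
No further defaults.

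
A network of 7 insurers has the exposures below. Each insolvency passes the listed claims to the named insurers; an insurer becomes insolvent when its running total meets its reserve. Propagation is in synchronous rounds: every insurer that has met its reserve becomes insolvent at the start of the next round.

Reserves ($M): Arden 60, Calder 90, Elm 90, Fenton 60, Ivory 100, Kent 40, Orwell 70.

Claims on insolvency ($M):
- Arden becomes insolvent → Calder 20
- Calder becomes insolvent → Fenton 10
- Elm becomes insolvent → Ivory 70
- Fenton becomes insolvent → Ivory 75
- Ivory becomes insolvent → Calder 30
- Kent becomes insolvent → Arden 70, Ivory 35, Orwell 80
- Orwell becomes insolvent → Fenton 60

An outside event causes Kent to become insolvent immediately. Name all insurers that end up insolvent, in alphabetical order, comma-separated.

Round 1 — Kent becomes insolvent (initial).
  Arden: +70 → 70 ≥ 60
  Ivory: +35 → 35 < 100
  Orwell: +80 → 80 ≥ 70
Round 2 — Arden, Orwell become insolvent.
  Calder: +20 → 20 < 90
  Fenton: +60 → 60 ≥ 60
Round 3 — Fenton becomes insolvent.
  Ivory: +75 → 110 ≥ 100
Round 4 — Ivory becomes insolvent.
  Calder: +30 → 50 < 90
No further insolvencies.

Arden, Fenton, Ivory, Kent, Orwell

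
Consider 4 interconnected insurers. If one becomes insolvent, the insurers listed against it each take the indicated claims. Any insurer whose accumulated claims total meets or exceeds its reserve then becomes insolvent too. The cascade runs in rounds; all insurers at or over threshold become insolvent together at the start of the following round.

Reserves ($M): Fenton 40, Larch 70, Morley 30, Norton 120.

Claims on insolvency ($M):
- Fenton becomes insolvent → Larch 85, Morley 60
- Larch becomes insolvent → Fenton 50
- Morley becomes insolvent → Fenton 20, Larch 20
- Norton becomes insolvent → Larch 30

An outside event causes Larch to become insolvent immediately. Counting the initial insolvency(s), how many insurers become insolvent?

3

Round 1 — Larch becomes insolvent (initial).
  Fenton: +50 → 50 ≥ 40
Round 2 — Fenton becomes insolvent.
  Morley: +60 → 60 ≥ 30
Round 3 — Morley becomes insolvent.
No further insolvencies.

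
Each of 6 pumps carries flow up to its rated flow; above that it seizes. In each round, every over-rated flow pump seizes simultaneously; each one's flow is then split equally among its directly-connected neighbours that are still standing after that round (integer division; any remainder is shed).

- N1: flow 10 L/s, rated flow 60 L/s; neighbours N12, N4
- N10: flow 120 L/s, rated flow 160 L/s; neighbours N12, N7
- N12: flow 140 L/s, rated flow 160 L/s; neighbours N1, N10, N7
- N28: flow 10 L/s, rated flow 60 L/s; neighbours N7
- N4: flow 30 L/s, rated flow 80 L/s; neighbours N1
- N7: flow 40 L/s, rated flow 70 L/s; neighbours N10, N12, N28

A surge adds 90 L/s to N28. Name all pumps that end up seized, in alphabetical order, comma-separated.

N1, N10, N12, N28, N4, N7

Round 1 — N28 at 100 > 60. N28 seizes.
  N28 sheds 100 L/s to N7: 100 each.
    N7: 40+100 = 140 > 70
Round 2 — N7 seizes.
  N7 sheds 140 L/s to N10, N12: 70 each.
    N10: 120+70 = 190 > 160
    N12: 140+70 = 210 > 160
Round 3 — N10, N12 seize.
  N10 sheds 190 L/s: no online neighbours, lost.
  N12 sheds 210 L/s to N1: 210 each.
    N1: 10+210 = 220 > 60
Round 4 — N1 seizes.
  N1 sheds 220 L/s to N4: 220 each.
    N4: 30+220 = 250 > 80
Round 5 — N4 seizes.
  N4 sheds 250 L/s: no online neighbours, lost.
No further seizures.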